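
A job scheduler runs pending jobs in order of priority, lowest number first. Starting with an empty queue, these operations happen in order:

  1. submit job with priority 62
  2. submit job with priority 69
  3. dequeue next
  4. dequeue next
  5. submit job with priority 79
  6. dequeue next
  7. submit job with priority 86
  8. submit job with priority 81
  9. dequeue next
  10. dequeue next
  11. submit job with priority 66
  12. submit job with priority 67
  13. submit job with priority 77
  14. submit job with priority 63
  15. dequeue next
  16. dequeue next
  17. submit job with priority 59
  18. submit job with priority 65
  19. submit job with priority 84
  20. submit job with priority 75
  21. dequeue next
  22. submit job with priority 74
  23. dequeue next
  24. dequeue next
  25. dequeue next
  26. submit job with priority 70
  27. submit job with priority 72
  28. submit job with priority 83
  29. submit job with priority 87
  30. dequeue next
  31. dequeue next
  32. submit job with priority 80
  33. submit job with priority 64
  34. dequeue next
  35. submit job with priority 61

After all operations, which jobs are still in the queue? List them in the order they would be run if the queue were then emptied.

insert 62 → {62}
insert 69 → {62, 69}
dequeue next → 62; now {69}
dequeue next → 69; now {}
insert 79 → {79}
dequeue next → 79; now {}
insert 86 → {86}
insert 81 → {81, 86}
dequeue next → 81; now {86}
dequeue next → 86; now {}
insert 66 → {66}
insert 67 → {66, 67}
insert 77 → {66, 67, 77}
insert 63 → {63, 66, 67, 77}
dequeue next → 63; now {66, 67, 77}
dequeue next → 66; now {67, 77}
insert 59 → {59, 67, 77}
insert 65 → {59, 65, 67, 77}
insert 84 → {59, 65, 67, 77, 84}
insert 75 → {59, 65, 67, 75, 77, 84}
dequeue next → 59; now {65, 67, 75, 77, 84}
insert 74 → {65, 67, 74, 75, 77, 84}
dequeue next → 65; now {67, 74, 75, 77, 84}
dequeue next → 67; now {74, 75, 77, 84}
dequeue next → 74; now {75, 77, 84}
insert 70 → {70, 75, 77, 84}
insert 72 → {70, 72, 75, 77, 84}
insert 83 → {70, 72, 75, 77, 83, 84}
insert 87 → {70, 72, 75, 77, 83, 84, 87}
dequeue next → 70; now {72, 75, 77, 83, 84, 87}
dequeue next → 72; now {75, 77, 83, 84, 87}
insert 80 → {75, 77, 80, 83, 84, 87}
insert 64 → {64, 75, 77, 80, 83, 84, 87}
dequeue next → 64; now {75, 77, 80, 83, 84, 87}
insert 61 → {61, 75, 77, 80, 83, 84, 87}

61 → 75 → 77 → 80 → 83 → 84 → 87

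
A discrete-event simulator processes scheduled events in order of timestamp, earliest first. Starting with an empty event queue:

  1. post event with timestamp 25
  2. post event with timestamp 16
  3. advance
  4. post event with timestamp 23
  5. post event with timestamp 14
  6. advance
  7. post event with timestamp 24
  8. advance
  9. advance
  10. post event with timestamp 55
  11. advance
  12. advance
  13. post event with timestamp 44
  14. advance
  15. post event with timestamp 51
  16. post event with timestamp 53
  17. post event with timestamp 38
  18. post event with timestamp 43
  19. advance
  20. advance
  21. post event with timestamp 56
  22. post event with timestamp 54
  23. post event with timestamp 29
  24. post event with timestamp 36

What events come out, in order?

insert 25 → {25}
insert 16 → {16, 25}
advance → 16; now {25}
insert 23 → {23, 25}
insert 14 → {14, 23, 25}
advance → 14; now {23, 25}
insert 24 → {23, 24, 25}
advance → 23; now {24, 25}
advance → 24; now {25}
insert 55 → {25, 55}
advance → 25; now {55}
advance → 55; now {}
insert 44 → {44}
advance → 44; now {}
insert 51 → {51}
insert 53 → {51, 53}
insert 38 → {38, 51, 53}
insert 43 → {38, 43, 51, 53}
advance → 38; now {43, 51, 53}
advance → 43; now {51, 53}
insert 56 → {51, 53, 56}
insert 54 → {51, 53, 54, 56}
insert 29 → {29, 51, 53, 54, 56}
insert 36 → {29, 36, 51, 53, 54, 56}

16 → 14 → 23 → 24 → 25 → 55 → 44 → 38 → 43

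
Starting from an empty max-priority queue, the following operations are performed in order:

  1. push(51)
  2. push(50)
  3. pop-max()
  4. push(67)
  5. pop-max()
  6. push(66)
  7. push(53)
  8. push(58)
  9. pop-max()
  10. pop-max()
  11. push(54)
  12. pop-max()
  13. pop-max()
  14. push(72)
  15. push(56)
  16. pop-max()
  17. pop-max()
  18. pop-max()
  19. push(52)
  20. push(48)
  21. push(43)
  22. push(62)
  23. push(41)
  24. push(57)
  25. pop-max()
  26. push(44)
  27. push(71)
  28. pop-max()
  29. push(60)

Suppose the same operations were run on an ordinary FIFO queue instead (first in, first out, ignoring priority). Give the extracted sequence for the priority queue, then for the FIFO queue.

priority queue: 51, 67, 66, 58, 54, 53, 72, 56, 50, 62, 71; FIFO queue: 51 → 50 → 67 → 66 → 53 → 58 → 54 → 72 → 56 → 52 → 48

insert 51 → {51}
insert 50 → {51, 50}
pop-max → 51; now {50}
insert 67 → {67, 50}
pop-max → 67; now {50}
insert 66 → {66, 50}
insert 53 → {66, 53, 50}
insert 58 → {66, 58, 53, 50}
pop-max → 66; now {58, 53, 50}
pop-max → 58; now {53, 50}
insert 54 → {54, 53, 50}
pop-max → 54; now {53, 50}
pop-max → 53; now {50}
insert 72 → {72, 50}
insert 56 → {72, 56, 50}
pop-max → 72; now {56, 50}
pop-max → 56; now {50}
pop-max → 50; now {}
insert 52 → {52}
insert 48 → {52, 48}
insert 43 → {52, 48, 43}
insert 62 → {62, 52, 48, 43}
insert 41 → {62, 52, 48, 43, 41}
insert 57 → {62, 57, 52, 48, 43, 41}
pop-max → 62; now {57, 52, 48, 43, 41}
insert 44 → {57, 52, 48, 44, 43, 41}
insert 71 → {71, 57, 52, 48, 44, 43, 41}
pop-max → 71; now {57, 52, 48, 44, 43, 41}
insert 60 → {60, 57, 52, 48, 44, 43, 41}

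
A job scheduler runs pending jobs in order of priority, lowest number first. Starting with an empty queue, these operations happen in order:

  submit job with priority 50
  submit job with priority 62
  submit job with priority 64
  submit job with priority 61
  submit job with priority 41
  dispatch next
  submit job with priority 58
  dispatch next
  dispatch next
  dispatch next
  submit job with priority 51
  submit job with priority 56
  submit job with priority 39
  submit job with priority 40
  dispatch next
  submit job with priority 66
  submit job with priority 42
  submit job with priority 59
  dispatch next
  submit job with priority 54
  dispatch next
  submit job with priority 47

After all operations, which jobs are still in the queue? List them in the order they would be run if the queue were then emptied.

47 → 51 → 54 → 56 → 59 → 62 → 64 → 66

insert 50 → {50}
insert 62 → {50, 62}
insert 64 → {50, 62, 64}
insert 61 → {50, 61, 62, 64}
insert 41 → {41, 50, 61, 62, 64}
dispatch next → 41; now {50, 61, 62, 64}
insert 58 → {50, 58, 61, 62, 64}
dispatch next → 50; now {58, 61, 62, 64}
dispatch next → 58; now {61, 62, 64}
dispatch next → 61; now {62, 64}
insert 51 → {51, 62, 64}
insert 56 → {51, 56, 62, 64}
insert 39 → {39, 51, 56, 62, 64}
insert 40 → {39, 40, 51, 56, 62, 64}
dispatch next → 39; now {40, 51, 56, 62, 64}
insert 66 → {40, 51, 56, 62, 64, 66}
insert 42 → {40, 42, 51, 56, 62, 64, 66}
insert 59 → {40, 42, 51, 56, 59, 62, 64, 66}
dispatch next → 40; now {42, 51, 56, 59, 62, 64, 66}
insert 54 → {42, 51, 54, 56, 59, 62, 64, 66}
dispatch next → 42; now {51, 54, 56, 59, 62, 64, 66}
insert 47 → {47, 51, 54, 56, 59, 62, 64, 66}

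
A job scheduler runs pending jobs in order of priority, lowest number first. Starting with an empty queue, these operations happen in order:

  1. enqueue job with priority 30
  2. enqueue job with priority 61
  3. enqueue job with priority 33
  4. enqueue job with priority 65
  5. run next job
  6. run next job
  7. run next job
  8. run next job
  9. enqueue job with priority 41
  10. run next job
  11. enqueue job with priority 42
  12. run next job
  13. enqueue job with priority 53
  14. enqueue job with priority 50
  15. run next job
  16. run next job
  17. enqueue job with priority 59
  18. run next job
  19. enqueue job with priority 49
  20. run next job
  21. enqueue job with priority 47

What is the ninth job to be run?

59

insert 30 → {30}
insert 61 → {30, 61}
insert 33 → {30, 33, 61}
insert 65 → {30, 33, 61, 65}
run next job → 30; now {33, 61, 65}
run next job → 33; now {61, 65}
run next job → 61; now {65}
run next job → 65; now {}
insert 41 → {41}
run next job → 41; now {}
insert 42 → {42}
run next job → 42; now {}
insert 53 → {53}
insert 50 → {50, 53}
run next job → 50; now {53}
run next job → 53; now {}
insert 59 → {59}
run next job → 59; now {}
insert 49 → {49}
run next job → 49; now {}
insert 47 → {47}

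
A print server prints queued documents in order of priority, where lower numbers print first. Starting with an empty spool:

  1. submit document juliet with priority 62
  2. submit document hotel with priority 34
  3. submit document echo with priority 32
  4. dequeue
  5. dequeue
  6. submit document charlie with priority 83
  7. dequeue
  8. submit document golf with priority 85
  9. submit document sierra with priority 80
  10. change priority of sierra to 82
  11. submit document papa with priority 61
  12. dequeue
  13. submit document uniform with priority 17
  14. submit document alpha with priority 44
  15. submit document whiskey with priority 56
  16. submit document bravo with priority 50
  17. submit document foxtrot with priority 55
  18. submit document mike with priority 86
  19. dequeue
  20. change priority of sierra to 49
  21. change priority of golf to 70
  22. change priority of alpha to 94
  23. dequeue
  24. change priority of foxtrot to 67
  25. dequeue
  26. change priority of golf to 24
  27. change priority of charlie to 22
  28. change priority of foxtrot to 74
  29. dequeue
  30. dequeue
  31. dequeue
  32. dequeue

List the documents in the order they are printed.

add juliet (priority 62) → {juliet:62}
add hotel (priority 34) → {hotel:34, juliet:62}
add echo (priority 32) → {echo:32, hotel:34, juliet:62}
dequeue → echo; now {hotel:34, juliet:62}
dequeue → hotel; now {juliet:62}
add charlie (priority 83) → {juliet:62, charlie:83}
dequeue → juliet; now {charlie:83}
add golf (priority 85) → {charlie:83, golf:85}
add sierra (priority 80) → {sierra:80, charlie:83, golf:85}
update sierra to priority 82 → {sierra:82, charlie:83, golf:85}
add papa (priority 61) → {papa:61, sierra:82, charlie:83, golf:85}
dequeue → papa; now {sierra:82, charlie:83, golf:85}
add uniform (priority 17) → {uniform:17, sierra:82, charlie:83, golf:85}
add alpha (priority 44) → {uniform:17, alpha:44, sierra:82, charlie:83, golf:85}
add whiskey (priority 56) → {uniform:17, alpha:44, whiskey:56, sierra:82, charlie:83, golf:85}
add bravo (priority 50) → {uniform:17, alpha:44, bravo:50, whiskey:56, sierra:82, charlie:83, golf:85}
add foxtrot (priority 55) → {uniform:17, alpha:44, bravo:50, foxtrot:55, whiskey:56, sierra:82, charlie:83, golf:85}
add mike (priority 86) → {uniform:17, alpha:44, bravo:50, foxtrot:55, whiskey:56, sierra:82, charlie:83, golf:85, mike:86}
dequeue → uniform; now {alpha:44, bravo:50, foxtrot:55, whiskey:56, sierra:82, charlie:83, golf:85, mike:86}
update sierra to priority 49 → {alpha:44, sierra:49, bravo:50, foxtrot:55, whiskey:56, charlie:83, golf:85, mike:86}
update golf to priority 70 → {alpha:44, sierra:49, bravo:50, foxtrot:55, whiskey:56, golf:70, charlie:83, mike:86}
update alpha to priority 94 → {sierra:49, bravo:50, foxtrot:55, whiskey:56, golf:70, charlie:83, mike:86, alpha:94}
dequeue → sierra; now {bravo:50, foxtrot:55, whiskey:56, golf:70, charlie:83, mike:86, alpha:94}
update foxtrot to priority 67 → {bravo:50, whiskey:56, foxtrot:67, golf:70, charlie:83, mike:86, alpha:94}
dequeue → bravo; now {whiskey:56, foxtrot:67, golf:70, charlie:83, mike:86, alpha:94}
update golf to priority 24 → {golf:24, whiskey:56, foxtrot:67, charlie:83, mike:86, alpha:94}
update charlie to priority 22 → {charlie:22, golf:24, whiskey:56, foxtrot:67, mike:86, alpha:94}
update foxtrot to priority 74 → {charlie:22, golf:24, whiskey:56, foxtrot:74, mike:86, alpha:94}
dequeue → charlie; now {golf:24, whiskey:56, foxtrot:74, mike:86, alpha:94}
dequeue → golf; now {whiskey:56, foxtrot:74, mike:86, alpha:94}
dequeue → whiskey; now {foxtrot:74, mike:86, alpha:94}
dequeue → foxtrot; now {mike:86, alpha:94}

echo → hotel → juliet → papa → uniform → sierra → bravo → charlie → golf → whiskey → foxtrot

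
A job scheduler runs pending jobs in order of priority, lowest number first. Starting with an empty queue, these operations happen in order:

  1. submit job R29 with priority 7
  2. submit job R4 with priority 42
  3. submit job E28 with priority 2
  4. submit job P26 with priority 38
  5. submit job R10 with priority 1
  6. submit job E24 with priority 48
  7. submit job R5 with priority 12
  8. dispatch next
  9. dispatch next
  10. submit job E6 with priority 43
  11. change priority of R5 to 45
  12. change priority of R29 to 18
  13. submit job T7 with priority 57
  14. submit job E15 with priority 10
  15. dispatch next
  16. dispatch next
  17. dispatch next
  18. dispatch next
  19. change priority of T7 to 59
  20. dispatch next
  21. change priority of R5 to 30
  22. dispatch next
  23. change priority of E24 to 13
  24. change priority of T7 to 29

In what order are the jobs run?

R10 → E28 → E15 → R29 → P26 → R4 → E6 → R5

add R29 (priority 7) → {R29:7}
add R4 (priority 42) → {R29:7, R4:42}
add E28 (priority 2) → {E28:2, R29:7, R4:42}
add P26 (priority 38) → {E28:2, R29:7, P26:38, R4:42}
add R10 (priority 1) → {R10:1, E28:2, R29:7, P26:38, R4:42}
add E24 (priority 48) → {R10:1, E28:2, R29:7, P26:38, R4:42, E24:48}
add R5 (priority 12) → {R10:1, E28:2, R29:7, R5:12, P26:38, R4:42, E24:48}
dispatch next → R10; now {E28:2, R29:7, R5:12, P26:38, R4:42, E24:48}
dispatch next → E28; now {R29:7, R5:12, P26:38, R4:42, E24:48}
add E6 (priority 43) → {R29:7, R5:12, P26:38, R4:42, E6:43, E24:48}
update R5 to priority 45 → {R29:7, P26:38, R4:42, E6:43, R5:45, E24:48}
update R29 to priority 18 → {R29:18, P26:38, R4:42, E6:43, R5:45, E24:48}
add T7 (priority 57) → {R29:18, P26:38, R4:42, E6:43, R5:45, E24:48, T7:57}
add E15 (priority 10) → {E15:10, R29:18, P26:38, R4:42, E6:43, R5:45, E24:48, T7:57}
dispatch next → E15; now {R29:18, P26:38, R4:42, E6:43, R5:45, E24:48, T7:57}
dispatch next → R29; now {P26:38, R4:42, E6:43, R5:45, E24:48, T7:57}
dispatch next → P26; now {R4:42, E6:43, R5:45, E24:48, T7:57}
dispatch next → R4; now {E6:43, R5:45, E24:48, T7:57}
update T7 to priority 59 → {E6:43, R5:45, E24:48, T7:59}
dispatch next → E6; now {R5:45, E24:48, T7:59}
update R5 to priority 30 → {R5:30, E24:48, T7:59}
dispatch next → R5; now {E24:48, T7:59}
update E24 to priority 13 → {E24:13, T7:59}
update T7 to priority 29 → {E24:13, T7:29}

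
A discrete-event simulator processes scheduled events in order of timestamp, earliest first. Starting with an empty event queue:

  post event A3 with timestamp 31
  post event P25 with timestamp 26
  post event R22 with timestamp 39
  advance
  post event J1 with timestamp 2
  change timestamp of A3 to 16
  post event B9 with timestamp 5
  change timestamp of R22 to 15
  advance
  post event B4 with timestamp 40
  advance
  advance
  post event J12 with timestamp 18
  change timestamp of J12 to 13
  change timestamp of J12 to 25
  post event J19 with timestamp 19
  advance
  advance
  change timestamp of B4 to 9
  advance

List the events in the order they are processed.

P25, J1, B9, R22, A3, J19, B4

add A3 (timestamp 31) → {A3:31}
add P25 (timestamp 26) → {P25:26, A3:31}
add R22 (timestamp 39) → {P25:26, A3:31, R22:39}
advance → P25; now {A3:31, R22:39}
add J1 (timestamp 2) → {J1:2, A3:31, R22:39}
update A3 to timestamp 16 → {J1:2, A3:16, R22:39}
add B9 (timestamp 5) → {J1:2, B9:5, A3:16, R22:39}
update R22 to timestamp 15 → {J1:2, B9:5, R22:15, A3:16}
advance → J1; now {B9:5, R22:15, A3:16}
add B4 (timestamp 40) → {B9:5, R22:15, A3:16, B4:40}
advance → B9; now {R22:15, A3:16, B4:40}
advance → R22; now {A3:16, B4:40}
add J12 (timestamp 18) → {A3:16, J12:18, B4:40}
update J12 to timestamp 13 → {J12:13, A3:16, B4:40}
update J12 to timestamp 25 → {A3:16, J12:25, B4:40}
add J19 (timestamp 19) → {A3:16, J19:19, J12:25, B4:40}
advance → A3; now {J19:19, J12:25, B4:40}
advance → J19; now {J12:25, B4:40}
update B4 to timestamp 9 → {B4:9, J12:25}
advance → B4; now {J12:25}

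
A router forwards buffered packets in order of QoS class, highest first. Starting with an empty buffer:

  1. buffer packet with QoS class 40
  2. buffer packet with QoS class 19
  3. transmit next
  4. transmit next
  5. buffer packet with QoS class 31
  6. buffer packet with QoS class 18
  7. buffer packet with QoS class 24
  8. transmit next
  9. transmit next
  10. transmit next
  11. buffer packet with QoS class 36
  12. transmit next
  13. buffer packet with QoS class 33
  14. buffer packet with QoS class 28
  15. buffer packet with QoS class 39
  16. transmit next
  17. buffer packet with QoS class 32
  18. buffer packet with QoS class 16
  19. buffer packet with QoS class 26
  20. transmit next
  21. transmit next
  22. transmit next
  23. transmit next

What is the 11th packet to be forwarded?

26

insert 40 → {40}
insert 19 → {40, 19}
transmit next → 40; now {19}
transmit next → 19; now {}
insert 31 → {31}
insert 18 → {31, 18}
insert 24 → {31, 24, 18}
transmit next → 31; now {24, 18}
transmit next → 24; now {18}
transmit next → 18; now {}
insert 36 → {36}
transmit next → 36; now {}
insert 33 → {33}
insert 28 → {33, 28}
insert 39 → {39, 33, 28}
transmit next → 39; now {33, 28}
insert 32 → {33, 32, 28}
insert 16 → {33, 32, 28, 16}
insert 26 → {33, 32, 28, 26, 16}
transmit next → 33; now {32, 28, 26, 16}
transmit next → 32; now {28, 26, 16}
transmit next → 28; now {26, 16}
transmit next → 26; now {16}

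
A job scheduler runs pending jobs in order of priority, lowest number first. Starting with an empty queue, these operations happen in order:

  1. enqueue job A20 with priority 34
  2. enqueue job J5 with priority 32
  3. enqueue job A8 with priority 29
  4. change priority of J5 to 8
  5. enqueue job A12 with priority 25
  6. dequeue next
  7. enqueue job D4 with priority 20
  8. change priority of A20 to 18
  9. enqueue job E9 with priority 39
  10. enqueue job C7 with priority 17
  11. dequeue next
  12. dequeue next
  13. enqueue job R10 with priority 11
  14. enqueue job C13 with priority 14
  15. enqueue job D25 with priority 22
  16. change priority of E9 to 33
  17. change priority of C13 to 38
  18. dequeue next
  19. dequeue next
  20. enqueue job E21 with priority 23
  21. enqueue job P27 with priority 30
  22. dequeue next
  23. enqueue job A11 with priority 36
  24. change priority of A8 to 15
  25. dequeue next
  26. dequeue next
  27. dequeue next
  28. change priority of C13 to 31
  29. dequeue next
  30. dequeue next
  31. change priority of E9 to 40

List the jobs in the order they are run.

J5 → C7 → A20 → R10 → D4 → D25 → A8 → E21 → A12 → P27 → C13

add A20 (priority 34) → {A20:34}
add J5 (priority 32) → {J5:32, A20:34}
add A8 (priority 29) → {A8:29, J5:32, A20:34}
update J5 to priority 8 → {J5:8, A8:29, A20:34}
add A12 (priority 25) → {J5:8, A12:25, A8:29, A20:34}
dequeue next → J5; now {A12:25, A8:29, A20:34}
add D4 (priority 20) → {D4:20, A12:25, A8:29, A20:34}
update A20 to priority 18 → {A20:18, D4:20, A12:25, A8:29}
add E9 (priority 39) → {A20:18, D4:20, A12:25, A8:29, E9:39}
add C7 (priority 17) → {C7:17, A20:18, D4:20, A12:25, A8:29, E9:39}
dequeue next → C7; now {A20:18, D4:20, A12:25, A8:29, E9:39}
dequeue next → A20; now {D4:20, A12:25, A8:29, E9:39}
add R10 (priority 11) → {R10:11, D4:20, A12:25, A8:29, E9:39}
add C13 (priority 14) → {R10:11, C13:14, D4:20, A12:25, A8:29, E9:39}
add D25 (priority 22) → {R10:11, C13:14, D4:20, D25:22, A12:25, A8:29, E9:39}
update E9 to priority 33 → {R10:11, C13:14, D4:20, D25:22, A12:25, A8:29, E9:33}
update C13 to priority 38 → {R10:11, D4:20, D25:22, A12:25, A8:29, E9:33, C13:38}
dequeue next → R10; now {D4:20, D25:22, A12:25, A8:29, E9:33, C13:38}
dequeue next → D4; now {D25:22, A12:25, A8:29, E9:33, C13:38}
add E21 (priority 23) → {D25:22, E21:23, A12:25, A8:29, E9:33, C13:38}
add P27 (priority 30) → {D25:22, E21:23, A12:25, A8:29, P27:30, E9:33, C13:38}
dequeue next → D25; now {E21:23, A12:25, A8:29, P27:30, E9:33, C13:38}
add A11 (priority 36) → {E21:23, A12:25, A8:29, P27:30, E9:33, A11:36, C13:38}
update A8 to priority 15 → {A8:15, E21:23, A12:25, P27:30, E9:33, A11:36, C13:38}
dequeue next → A8; now {E21:23, A12:25, P27:30, E9:33, A11:36, C13:38}
dequeue next → E21; now {A12:25, P27:30, E9:33, A11:36, C13:38}
dequeue next → A12; now {P27:30, E9:33, A11:36, C13:38}
update C13 to priority 31 → {P27:30, C13:31, E9:33, A11:36}
dequeue next → P27; now {C13:31, E9:33, A11:36}
dequeue next → C13; now {E9:33, A11:36}
update E9 to priority 40 → {A11:36, E9:40}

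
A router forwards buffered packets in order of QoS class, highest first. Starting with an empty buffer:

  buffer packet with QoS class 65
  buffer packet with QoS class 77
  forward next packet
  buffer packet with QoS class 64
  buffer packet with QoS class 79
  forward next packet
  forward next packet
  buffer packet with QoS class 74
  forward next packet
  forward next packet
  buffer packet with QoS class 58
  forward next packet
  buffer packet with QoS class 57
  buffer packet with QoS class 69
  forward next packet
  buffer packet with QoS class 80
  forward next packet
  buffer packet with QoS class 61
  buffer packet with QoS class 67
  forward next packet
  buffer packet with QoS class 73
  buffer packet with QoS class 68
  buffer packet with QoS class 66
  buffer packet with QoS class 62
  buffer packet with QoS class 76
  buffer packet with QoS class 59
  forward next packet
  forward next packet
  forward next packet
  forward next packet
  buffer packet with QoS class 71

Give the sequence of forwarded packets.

insert 65 → {65}
insert 77 → {77, 65}
forward next packet → 77; now {65}
insert 64 → {65, 64}
insert 79 → {79, 65, 64}
forward next packet → 79; now {65, 64}
forward next packet → 65; now {64}
insert 74 → {74, 64}
forward next packet → 74; now {64}
forward next packet → 64; now {}
insert 58 → {58}
forward next packet → 58; now {}
insert 57 → {57}
insert 69 → {69, 57}
forward next packet → 69; now {57}
insert 80 → {80, 57}
forward next packet → 80; now {57}
insert 61 → {61, 57}
insert 67 → {67, 61, 57}
forward next packet → 67; now {61, 57}
insert 73 → {73, 61, 57}
insert 68 → {73, 68, 61, 57}
insert 66 → {73, 68, 66, 61, 57}
insert 62 → {73, 68, 66, 62, 61, 57}
insert 76 → {76, 73, 68, 66, 62, 61, 57}
insert 59 → {76, 73, 68, 66, 62, 61, 59, 57}
forward next packet → 76; now {73, 68, 66, 62, 61, 59, 57}
forward next packet → 73; now {68, 66, 62, 61, 59, 57}
forward next packet → 68; now {66, 62, 61, 59, 57}
forward next packet → 66; now {62, 61, 59, 57}
insert 71 → {71, 62, 61, 59, 57}

77, 79, 65, 74, 64, 58, 69, 80, 67, 76, 73, 68, 66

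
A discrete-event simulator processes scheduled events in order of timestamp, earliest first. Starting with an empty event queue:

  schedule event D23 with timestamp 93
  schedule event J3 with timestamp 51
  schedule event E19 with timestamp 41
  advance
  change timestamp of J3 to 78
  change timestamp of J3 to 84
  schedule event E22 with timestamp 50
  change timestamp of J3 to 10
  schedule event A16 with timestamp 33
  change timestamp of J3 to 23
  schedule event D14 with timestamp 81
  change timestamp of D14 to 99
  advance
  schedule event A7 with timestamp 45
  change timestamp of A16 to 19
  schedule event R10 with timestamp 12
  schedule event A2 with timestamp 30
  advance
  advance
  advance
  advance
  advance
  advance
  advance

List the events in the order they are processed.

E19, J3, R10, A16, A2, A7, E22, D23, D14

add D23 (timestamp 93) → {D23:93}
add J3 (timestamp 51) → {J3:51, D23:93}
add E19 (timestamp 41) → {E19:41, J3:51, D23:93}
advance → E19; now {J3:51, D23:93}
update J3 to timestamp 78 → {J3:78, D23:93}
update J3 to timestamp 84 → {J3:84, D23:93}
add E22 (timestamp 50) → {E22:50, J3:84, D23:93}
update J3 to timestamp 10 → {J3:10, E22:50, D23:93}
add A16 (timestamp 33) → {J3:10, A16:33, E22:50, D23:93}
update J3 to timestamp 23 → {J3:23, A16:33, E22:50, D23:93}
add D14 (timestamp 81) → {J3:23, A16:33, E22:50, D14:81, D23:93}
update D14 to timestamp 99 → {J3:23, A16:33, E22:50, D23:93, D14:99}
advance → J3; now {A16:33, E22:50, D23:93, D14:99}
add A7 (timestamp 45) → {A16:33, A7:45, E22:50, D23:93, D14:99}
update A16 to timestamp 19 → {A16:19, A7:45, E22:50, D23:93, D14:99}
add R10 (timestamp 12) → {R10:12, A16:19, A7:45, E22:50, D23:93, D14:99}
add A2 (timestamp 30) → {R10:12, A16:19, A2:30, A7:45, E22:50, D23:93, D14:99}
advance → R10; now {A16:19, A2:30, A7:45, E22:50, D23:93, D14:99}
advance → A16; now {A2:30, A7:45, E22:50, D23:93, D14:99}
advance → A2; now {A7:45, E22:50, D23:93, D14:99}
advance → A7; now {E22:50, D23:93, D14:99}
advance → E22; now {D23:93, D14:99}
advance → D23; now {D14:99}
advance → D14; now {}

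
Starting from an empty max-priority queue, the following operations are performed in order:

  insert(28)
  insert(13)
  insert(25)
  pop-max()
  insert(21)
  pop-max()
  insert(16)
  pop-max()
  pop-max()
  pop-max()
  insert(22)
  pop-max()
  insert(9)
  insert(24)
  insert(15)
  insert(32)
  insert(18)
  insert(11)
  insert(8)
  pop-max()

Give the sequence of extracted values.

[28, 25, 21, 16, 13, 22, 32]

insert 28 → {28}
insert 13 → {28, 13}
insert 25 → {28, 25, 13}
pop-max → 28; now {25, 13}
insert 21 → {25, 21, 13}
pop-max → 25; now {21, 13}
insert 16 → {21, 16, 13}
pop-max → 21; now {16, 13}
pop-max → 16; now {13}
pop-max → 13; now {}
insert 22 → {22}
pop-max → 22; now {}
insert 9 → {9}
insert 24 → {24, 9}
insert 15 → {24, 15, 9}
insert 32 → {32, 24, 15, 9}
insert 18 → {32, 24, 18, 15, 9}
insert 11 → {32, 24, 18, 15, 11, 9}
insert 8 → {32, 24, 18, 15, 11, 9, 8}
pop-max → 32; now {24, 18, 15, 11, 9, 8}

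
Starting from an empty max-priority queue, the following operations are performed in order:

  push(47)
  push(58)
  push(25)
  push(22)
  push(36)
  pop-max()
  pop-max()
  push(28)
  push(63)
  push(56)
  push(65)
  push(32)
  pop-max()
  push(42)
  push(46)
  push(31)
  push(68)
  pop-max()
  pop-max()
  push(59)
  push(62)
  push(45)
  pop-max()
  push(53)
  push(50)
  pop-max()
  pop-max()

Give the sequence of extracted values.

insert 47 → {47}
insert 58 → {58, 47}
insert 25 → {58, 47, 25}
insert 22 → {58, 47, 25, 22}
insert 36 → {58, 47, 36, 25, 22}
pop-max → 58; now {47, 36, 25, 22}
pop-max → 47; now {36, 25, 22}
insert 28 → {36, 28, 25, 22}
insert 63 → {63, 36, 28, 25, 22}
insert 56 → {63, 56, 36, 28, 25, 22}
insert 65 → {65, 63, 56, 36, 28, 25, 22}
insert 32 → {65, 63, 56, 36, 32, 28, 25, 22}
pop-max → 65; now {63, 56, 36, 32, 28, 25, 22}
insert 42 → {63, 56, 42, 36, 32, 28, 25, 22}
insert 46 → {63, 56, 46, 42, 36, 32, 28, 25, 22}
insert 31 → {63, 56, 46, 42, 36, 32, 31, 28, 25, 22}
insert 68 → {68, 63, 56, 46, 42, 36, 32, 31, 28, 25, 22}
pop-max → 68; now {63, 56, 46, 42, 36, 32, 31, 28, 25, 22}
pop-max → 63; now {56, 46, 42, 36, 32, 31, 28, 25, 22}
insert 59 → {59, 56, 46, 42, 36, 32, 31, 28, 25, 22}
insert 62 → {62, 59, 56, 46, 42, 36, 32, 31, 28, 25, 22}
insert 45 → {62, 59, 56, 46, 45, 42, 36, 32, 31, 28, 25, 22}
pop-max → 62; now {59, 56, 46, 45, 42, 36, 32, 31, 28, 25, 22}
insert 53 → {59, 56, 53, 46, 45, 42, 36, 32, 31, 28, 25, 22}
insert 50 → {59, 56, 53, 50, 46, 45, 42, 36, 32, 31, 28, 25, 22}
pop-max → 59; now {56, 53, 50, 46, 45, 42, 36, 32, 31, 28, 25, 22}
pop-max → 56; now {53, 50, 46, 45, 42, 36, 32, 31, 28, 25, 22}

58, 47, 65, 68, 63, 62, 59, 56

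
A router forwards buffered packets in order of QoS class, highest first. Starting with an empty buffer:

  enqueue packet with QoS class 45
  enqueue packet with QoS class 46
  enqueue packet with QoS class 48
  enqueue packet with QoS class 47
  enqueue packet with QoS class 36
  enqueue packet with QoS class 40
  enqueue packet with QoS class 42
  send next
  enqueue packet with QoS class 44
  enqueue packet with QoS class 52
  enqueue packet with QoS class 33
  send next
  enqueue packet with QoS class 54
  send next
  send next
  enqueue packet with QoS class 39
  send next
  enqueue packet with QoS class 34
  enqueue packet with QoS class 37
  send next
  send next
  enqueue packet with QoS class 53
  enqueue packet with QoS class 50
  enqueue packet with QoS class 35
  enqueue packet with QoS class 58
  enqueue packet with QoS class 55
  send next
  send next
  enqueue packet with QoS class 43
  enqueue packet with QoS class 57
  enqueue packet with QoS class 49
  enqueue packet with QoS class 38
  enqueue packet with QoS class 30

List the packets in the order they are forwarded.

48 → 52 → 54 → 47 → 46 → 45 → 44 → 58 → 55

insert 45 → {45}
insert 46 → {46, 45}
insert 48 → {48, 46, 45}
insert 47 → {48, 47, 46, 45}
insert 36 → {48, 47, 46, 45, 36}
insert 40 → {48, 47, 46, 45, 40, 36}
insert 42 → {48, 47, 46, 45, 42, 40, 36}
send next → 48; now {47, 46, 45, 42, 40, 36}
insert 44 → {47, 46, 45, 44, 42, 40, 36}
insert 52 → {52, 47, 46, 45, 44, 42, 40, 36}
insert 33 → {52, 47, 46, 45, 44, 42, 40, 36, 33}
send next → 52; now {47, 46, 45, 44, 42, 40, 36, 33}
insert 54 → {54, 47, 46, 45, 44, 42, 40, 36, 33}
send next → 54; now {47, 46, 45, 44, 42, 40, 36, 33}
send next → 47; now {46, 45, 44, 42, 40, 36, 33}
insert 39 → {46, 45, 44, 42, 40, 39, 36, 33}
send next → 46; now {45, 44, 42, 40, 39, 36, 33}
insert 34 → {45, 44, 42, 40, 39, 36, 34, 33}
insert 37 → {45, 44, 42, 40, 39, 37, 36, 34, 33}
send next → 45; now {44, 42, 40, 39, 37, 36, 34, 33}
send next → 44; now {42, 40, 39, 37, 36, 34, 33}
insert 53 → {53, 42, 40, 39, 37, 36, 34, 33}
insert 50 → {53, 50, 42, 40, 39, 37, 36, 34, 33}
insert 35 → {53, 50, 42, 40, 39, 37, 36, 35, 34, 33}
insert 58 → {58, 53, 50, 42, 40, 39, 37, 36, 35, 34, 33}
insert 55 → {58, 55, 53, 50, 42, 40, 39, 37, 36, 35, 34, 33}
send next → 58; now {55, 53, 50, 42, 40, 39, 37, 36, 35, 34, 33}
send next → 55; now {53, 50, 42, 40, 39, 37, 36, 35, 34, 33}
insert 43 → {53, 50, 43, 42, 40, 39, 37, 36, 35, 34, 33}
insert 57 → {57, 53, 50, 43, 42, 40, 39, 37, 36, 35, 34, 33}
insert 49 → {57, 53, 50, 49, 43, 42, 40, 39, 37, 36, 35, 34, 33}
insert 38 → {57, 53, 50, 49, 43, 42, 40, 39, 38, 37, 36, 35, 34, 33}
insert 30 → {57, 53, 50, 49, 43, 42, 40, 39, 38, 37, 36, 35, 34, 33, 30}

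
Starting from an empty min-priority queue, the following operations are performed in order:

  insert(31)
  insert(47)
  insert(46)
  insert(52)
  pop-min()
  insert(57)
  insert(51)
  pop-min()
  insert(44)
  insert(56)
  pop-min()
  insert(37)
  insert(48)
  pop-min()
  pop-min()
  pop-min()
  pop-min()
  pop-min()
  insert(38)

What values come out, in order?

31 → 46 → 44 → 37 → 47 → 48 → 51 → 52

insert 31 → {31}
insert 47 → {31, 47}
insert 46 → {31, 46, 47}
insert 52 → {31, 46, 47, 52}
pop-min → 31; now {46, 47, 52}
insert 57 → {46, 47, 52, 57}
insert 51 → {46, 47, 51, 52, 57}
pop-min → 46; now {47, 51, 52, 57}
insert 44 → {44, 47, 51, 52, 57}
insert 56 → {44, 47, 51, 52, 56, 57}
pop-min → 44; now {47, 51, 52, 56, 57}
insert 37 → {37, 47, 51, 52, 56, 57}
insert 48 → {37, 47, 48, 51, 52, 56, 57}
pop-min → 37; now {47, 48, 51, 52, 56, 57}
pop-min → 47; now {48, 51, 52, 56, 57}
pop-min → 48; now {51, 52, 56, 57}
pop-min → 51; now {52, 56, 57}
pop-min → 52; now {56, 57}
insert 38 → {38, 56, 57}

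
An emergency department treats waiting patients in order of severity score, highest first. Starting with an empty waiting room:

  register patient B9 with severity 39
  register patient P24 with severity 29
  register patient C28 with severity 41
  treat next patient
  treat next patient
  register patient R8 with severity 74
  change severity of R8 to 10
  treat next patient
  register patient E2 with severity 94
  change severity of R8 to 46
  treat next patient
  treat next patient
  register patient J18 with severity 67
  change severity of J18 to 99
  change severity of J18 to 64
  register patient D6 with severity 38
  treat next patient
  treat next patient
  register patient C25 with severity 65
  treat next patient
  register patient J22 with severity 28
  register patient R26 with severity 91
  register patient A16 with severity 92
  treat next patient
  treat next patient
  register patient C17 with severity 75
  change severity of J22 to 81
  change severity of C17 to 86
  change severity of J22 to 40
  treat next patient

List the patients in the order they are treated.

add B9 (severity 39) → {B9:39}
add P24 (severity 29) → {B9:39, P24:29}
add C28 (severity 41) → {C28:41, B9:39, P24:29}
treat next patient → C28; now {B9:39, P24:29}
treat next patient → B9; now {P24:29}
add R8 (severity 74) → {R8:74, P24:29}
update R8 to severity 10 → {P24:29, R8:10}
treat next patient → P24; now {R8:10}
add E2 (severity 94) → {E2:94, R8:10}
update R8 to severity 46 → {E2:94, R8:46}
treat next patient → E2; now {R8:46}
treat next patient → R8; now {}
add J18 (severity 67) → {J18:67}
update J18 to severity 99 → {J18:99}
update J18 to severity 64 → {J18:64}
add D6 (severity 38) → {J18:64, D6:38}
treat next patient → J18; now {D6:38}
treat next patient → D6; now {}
add C25 (severity 65) → {C25:65}
treat next patient → C25; now {}
add J22 (severity 28) → {J22:28}
add R26 (severity 91) → {R26:91, J22:28}
add A16 (severity 92) → {A16:92, R26:91, J22:28}
treat next patient → A16; now {R26:91, J22:28}
treat next patient → R26; now {J22:28}
add C17 (severity 75) → {C17:75, J22:28}
update J22 to severity 81 → {J22:81, C17:75}
update C17 to severity 86 → {C17:86, J22:81}
update J22 to severity 40 → {C17:86, J22:40}
treat next patient → C17; now {J22:40}

[C28, B9, P24, E2, R8, J18, D6, C25, A16, R26, C17]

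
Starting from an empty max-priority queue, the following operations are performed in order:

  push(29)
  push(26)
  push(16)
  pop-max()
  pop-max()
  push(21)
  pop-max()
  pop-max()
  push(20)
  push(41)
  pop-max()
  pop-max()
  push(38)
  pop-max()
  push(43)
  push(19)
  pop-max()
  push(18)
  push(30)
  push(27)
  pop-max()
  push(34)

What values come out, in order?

[29, 26, 21, 16, 41, 20, 38, 43, 30]

insert 29 → {29}
insert 26 → {29, 26}
insert 16 → {29, 26, 16}
pop-max → 29; now {26, 16}
pop-max → 26; now {16}
insert 21 → {21, 16}
pop-max → 21; now {16}
pop-max → 16; now {}
insert 20 → {20}
insert 41 → {41, 20}
pop-max → 41; now {20}
pop-max → 20; now {}
insert 38 → {38}
pop-max → 38; now {}
insert 43 → {43}
insert 19 → {43, 19}
pop-max → 43; now {19}
insert 18 → {19, 18}
insert 30 → {30, 19, 18}
insert 27 → {30, 27, 19, 18}
pop-max → 30; now {27, 19, 18}
insert 34 → {34, 27, 19, 18}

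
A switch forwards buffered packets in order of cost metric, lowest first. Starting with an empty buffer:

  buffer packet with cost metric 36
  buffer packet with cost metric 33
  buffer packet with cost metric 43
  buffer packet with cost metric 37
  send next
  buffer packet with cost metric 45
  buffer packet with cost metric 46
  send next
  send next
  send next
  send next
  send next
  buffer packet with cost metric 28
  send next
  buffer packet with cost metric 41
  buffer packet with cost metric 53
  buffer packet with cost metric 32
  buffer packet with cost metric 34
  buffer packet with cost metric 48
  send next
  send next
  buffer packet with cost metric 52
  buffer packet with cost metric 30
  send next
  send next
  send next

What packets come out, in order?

insert 36 → {36}
insert 33 → {33, 36}
insert 43 → {33, 36, 43}
insert 37 → {33, 36, 37, 43}
send next → 33; now {36, 37, 43}
insert 45 → {36, 37, 43, 45}
insert 46 → {36, 37, 43, 45, 46}
send next → 36; now {37, 43, 45, 46}
send next → 37; now {43, 45, 46}
send next → 43; now {45, 46}
send next → 45; now {46}
send next → 46; now {}
insert 28 → {28}
send next → 28; now {}
insert 41 → {41}
insert 53 → {41, 53}
insert 32 → {32, 41, 53}
insert 34 → {32, 34, 41, 53}
insert 48 → {32, 34, 41, 48, 53}
send next → 32; now {34, 41, 48, 53}
send next → 34; now {41, 48, 53}
insert 52 → {41, 48, 52, 53}
insert 30 → {30, 41, 48, 52, 53}
send next → 30; now {41, 48, 52, 53}
send next → 41; now {48, 52, 53}
send next → 48; now {52, 53}

33 → 36 → 37 → 43 → 45 → 46 → 28 → 32 → 34 → 30 → 41 → 48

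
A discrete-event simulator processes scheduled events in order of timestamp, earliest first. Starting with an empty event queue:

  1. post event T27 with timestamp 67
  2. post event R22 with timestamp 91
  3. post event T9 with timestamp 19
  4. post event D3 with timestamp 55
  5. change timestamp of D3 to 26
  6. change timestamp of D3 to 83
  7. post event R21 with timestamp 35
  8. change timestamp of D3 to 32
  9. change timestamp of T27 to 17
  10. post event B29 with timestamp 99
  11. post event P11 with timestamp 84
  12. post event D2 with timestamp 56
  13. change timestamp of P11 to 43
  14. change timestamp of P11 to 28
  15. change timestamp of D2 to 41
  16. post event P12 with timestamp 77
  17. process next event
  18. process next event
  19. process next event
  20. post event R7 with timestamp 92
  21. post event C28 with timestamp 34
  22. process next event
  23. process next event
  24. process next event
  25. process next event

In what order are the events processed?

[T27, T9, P11, D3, C28, R21, D2]

add T27 (timestamp 67) → {T27:67}
add R22 (timestamp 91) → {T27:67, R22:91}
add T9 (timestamp 19) → {T9:19, T27:67, R22:91}
add D3 (timestamp 55) → {T9:19, D3:55, T27:67, R22:91}
update D3 to timestamp 26 → {T9:19, D3:26, T27:67, R22:91}
update D3 to timestamp 83 → {T9:19, T27:67, D3:83, R22:91}
add R21 (timestamp 35) → {T9:19, R21:35, T27:67, D3:83, R22:91}
update D3 to timestamp 32 → {T9:19, D3:32, R21:35, T27:67, R22:91}
update T27 to timestamp 17 → {T27:17, T9:19, D3:32, R21:35, R22:91}
add B29 (timestamp 99) → {T27:17, T9:19, D3:32, R21:35, R22:91, B29:99}
add P11 (timestamp 84) → {T27:17, T9:19, D3:32, R21:35, P11:84, R22:91, B29:99}
add D2 (timestamp 56) → {T27:17, T9:19, D3:32, R21:35, D2:56, P11:84, R22:91, B29:99}
update P11 to timestamp 43 → {T27:17, T9:19, D3:32, R21:35, P11:43, D2:56, R22:91, B29:99}
update P11 to timestamp 28 → {T27:17, T9:19, P11:28, D3:32, R21:35, D2:56, R22:91, B29:99}
update D2 to timestamp 41 → {T27:17, T9:19, P11:28, D3:32, R21:35, D2:41, R22:91, B29:99}
add P12 (timestamp 77) → {T27:17, T9:19, P11:28, D3:32, R21:35, D2:41, P12:77, R22:91, B29:99}
process next event → T27; now {T9:19, P11:28, D3:32, R21:35, D2:41, P12:77, R22:91, B29:99}
process next event → T9; now {P11:28, D3:32, R21:35, D2:41, P12:77, R22:91, B29:99}
process next event → P11; now {D3:32, R21:35, D2:41, P12:77, R22:91, B29:99}
add R7 (timestamp 92) → {D3:32, R21:35, D2:41, P12:77, R22:91, R7:92, B29:99}
add C28 (timestamp 34) → {D3:32, C28:34, R21:35, D2:41, P12:77, R22:91, R7:92, B29:99}
process next event → D3; now {C28:34, R21:35, D2:41, P12:77, R22:91, R7:92, B29:99}
process next event → C28; now {R21:35, D2:41, P12:77, R22:91, R7:92, B29:99}
process next event → R21; now {D2:41, P12:77, R22:91, R7:92, B29:99}
process next event → D2; now {P12:77, R22:91, R7:92, B29:99}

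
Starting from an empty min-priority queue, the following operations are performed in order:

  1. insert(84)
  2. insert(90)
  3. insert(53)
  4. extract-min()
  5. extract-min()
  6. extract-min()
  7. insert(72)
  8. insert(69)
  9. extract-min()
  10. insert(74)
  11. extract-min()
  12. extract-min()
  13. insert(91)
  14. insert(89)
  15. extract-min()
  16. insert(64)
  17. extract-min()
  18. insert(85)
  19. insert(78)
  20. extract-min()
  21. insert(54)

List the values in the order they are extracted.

53, 84, 90, 69, 72, 74, 89, 64, 78

insert 84 → {84}
insert 90 → {84, 90}
insert 53 → {53, 84, 90}
extract-min → 53; now {84, 90}
extract-min → 84; now {90}
extract-min → 90; now {}
insert 72 → {72}
insert 69 → {69, 72}
extract-min → 69; now {72}
insert 74 → {72, 74}
extract-min → 72; now {74}
extract-min → 74; now {}
insert 91 → {91}
insert 89 → {89, 91}
extract-min → 89; now {91}
insert 64 → {64, 91}
extract-min → 64; now {91}
insert 85 → {85, 91}
insert 78 → {78, 85, 91}
extract-min → 78; now {85, 91}
insert 54 → {54, 85, 91}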